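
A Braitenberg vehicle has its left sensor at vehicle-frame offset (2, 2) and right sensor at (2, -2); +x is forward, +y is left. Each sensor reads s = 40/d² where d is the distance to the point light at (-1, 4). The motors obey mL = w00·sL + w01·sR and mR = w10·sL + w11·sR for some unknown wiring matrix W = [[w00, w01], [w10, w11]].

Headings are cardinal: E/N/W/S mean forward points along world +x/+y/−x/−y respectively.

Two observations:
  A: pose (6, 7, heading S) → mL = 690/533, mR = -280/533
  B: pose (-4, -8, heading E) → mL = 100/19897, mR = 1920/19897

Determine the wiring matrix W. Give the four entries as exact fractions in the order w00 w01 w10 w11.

obs A: pose=(6,7,S) → sL=20/41, sR=20/13, mL=690/533, mR=-280/533
obs B: pose=(-4,-8,E) → sL=40/101, sR=40/197, mL=100/19897, mR=1920/19897
sensor matrix S = [[20/41, 20/13], [40/101, 40/197]]; det S = -5411200/10605101
solve [mL_A; mL_B] = S·[w00; w01] and [mR_A; mR_B] = S·[w10; w11]:
  w00 = -1/2, w01 = 1, w10 = 1/2, w11 = -1/2

-1/2 1 1/2 -1/2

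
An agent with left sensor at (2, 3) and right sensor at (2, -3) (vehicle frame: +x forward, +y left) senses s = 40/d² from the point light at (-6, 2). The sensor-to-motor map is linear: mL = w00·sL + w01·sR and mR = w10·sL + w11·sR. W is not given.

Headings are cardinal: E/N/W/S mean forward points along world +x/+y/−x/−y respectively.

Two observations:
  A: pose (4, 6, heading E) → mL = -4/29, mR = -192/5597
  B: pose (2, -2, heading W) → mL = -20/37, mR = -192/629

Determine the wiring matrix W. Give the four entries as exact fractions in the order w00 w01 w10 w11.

0 -1/2 1/2 -1/2

obs A: pose=(4,6,E) → sL=40/193, sR=8/29, mL=-4/29, mR=-192/5597
obs B: pose=(2,-2,W) → sL=8/17, sR=40/37, mL=-20/37, mR=-192/629
sensor matrix S = [[40/193, 8/29], [8/17, 40/37]]; det S = 331776/3520513
solve [mL_A; mL_B] = S·[w00; w01] and [mR_A; mR_B] = S·[w10; w11]:
  w00 = 0, w01 = -1/2, w10 = 1/2, w11 = -1/2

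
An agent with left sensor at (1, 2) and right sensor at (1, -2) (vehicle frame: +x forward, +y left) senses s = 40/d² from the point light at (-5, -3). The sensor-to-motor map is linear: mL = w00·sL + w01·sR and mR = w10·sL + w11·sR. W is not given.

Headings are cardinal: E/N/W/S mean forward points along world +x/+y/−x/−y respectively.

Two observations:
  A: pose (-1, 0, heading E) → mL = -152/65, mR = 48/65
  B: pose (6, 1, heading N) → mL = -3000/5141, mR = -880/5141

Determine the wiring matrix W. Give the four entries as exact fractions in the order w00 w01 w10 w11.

-1 -1 -1 1

obs A: pose=(-1,0,E) → sL=4/5, sR=20/13, mL=-152/65, mR=48/65
obs B: pose=(6,1,N) → sL=20/53, sR=20/97, mL=-3000/5141, mR=-880/5141
sensor matrix S = [[4/5, 20/13], [20/53, 20/97]]; det S = -27776/66833
solve [mL_A; mL_B] = S·[w00; w01] and [mR_A; mR_B] = S·[w10; w11]:
  w00 = -1, w01 = -1, w10 = -1, w11 = 1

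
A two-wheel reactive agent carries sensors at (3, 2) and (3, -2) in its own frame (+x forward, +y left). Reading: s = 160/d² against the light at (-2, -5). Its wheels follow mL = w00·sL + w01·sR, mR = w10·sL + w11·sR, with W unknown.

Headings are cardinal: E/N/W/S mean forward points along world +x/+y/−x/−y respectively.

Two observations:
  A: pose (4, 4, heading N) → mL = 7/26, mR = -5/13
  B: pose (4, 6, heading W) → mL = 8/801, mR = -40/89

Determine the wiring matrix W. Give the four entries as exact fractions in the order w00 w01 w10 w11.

obs A: pose=(4,4,N) → sL=1, sR=10/13, mL=7/26, mR=-5/13
obs B: pose=(4,6,W) → sL=16/9, sR=80/89, mL=8/801, mR=-40/89
sensor matrix S = [[1, 10/13], [16/9, 80/89]]; det S = -4880/10413
solve [mL_A; mL_B] = S·[w00; w01] and [mR_A; mR_B] = S·[w10; w11]:
  w00 = -1/2, w01 = 1, w10 = 0, w11 = -1/2

-1/2 1 0 -1/2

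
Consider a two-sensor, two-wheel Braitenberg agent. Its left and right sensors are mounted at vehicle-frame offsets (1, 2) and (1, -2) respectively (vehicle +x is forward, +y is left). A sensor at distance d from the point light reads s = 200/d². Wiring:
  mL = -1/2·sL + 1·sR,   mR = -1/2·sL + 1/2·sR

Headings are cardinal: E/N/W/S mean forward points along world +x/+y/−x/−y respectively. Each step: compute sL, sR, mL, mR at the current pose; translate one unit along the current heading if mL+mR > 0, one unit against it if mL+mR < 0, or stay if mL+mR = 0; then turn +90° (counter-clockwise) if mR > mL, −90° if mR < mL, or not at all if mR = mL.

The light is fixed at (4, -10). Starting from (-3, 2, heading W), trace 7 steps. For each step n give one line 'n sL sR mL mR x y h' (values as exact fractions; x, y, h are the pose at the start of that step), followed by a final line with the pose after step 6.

0 50/41 10/13 85/533 -120/533 -3 2 W
1 200/233 40/37 5620/8621 960/8621 -2 2 N
2 4/5 100/73 354/365 104/365 -2 3 E
3 200/153 200/193 11300/29529 -4000/29529 -1 3 S
4 25/17 25/29 125/986 -150/493 -1 2 W
5 40/41 200/173 4740/7093 640/7093 0 2 N
6 100/117 20/13 10/9 40/117 0 3 E
final 1 3 S

n=0: pose=(-3,2,W); sL=50/41, sR=10/13; mL=85/533, mR=-120/533; mL+mR=-35/533 → advance -1; mR−mL=-5/13 → turn -1·90°
n=1: pose=(-2,2,N); sL=200/233, sR=40/37; mL=5620/8621, mR=960/8621; mL+mR=6580/8621 → advance +1; mR−mL=-20/37 → turn -1·90°
n=2: pose=(-2,3,E); sL=4/5, sR=100/73; mL=354/365, mR=104/365; mL+mR=458/365 → advance +1; mR−mL=-50/73 → turn -1·90°
n=3: pose=(-1,3,S); sL=200/153, sR=200/193; mL=11300/29529, mR=-4000/29529; mL+mR=7300/29529 → advance +1; mR−mL=-100/193 → turn -1·90°
n=4: pose=(-1,2,W); sL=25/17, sR=25/29; mL=125/986, mR=-150/493; mL+mR=-175/986 → advance -1; mR−mL=-25/58 → turn -1·90°
n=5: pose=(0,2,N); sL=40/41, sR=200/173; mL=4740/7093, mR=640/7093; mL+mR=5380/7093 → advance +1; mR−mL=-100/173 → turn -1·90°
n=6: pose=(0,3,E); sL=100/117, sR=20/13; mL=10/9, mR=40/117; mL+mR=170/117 → advance +1; mR−mL=-10/13 → turn -1·90°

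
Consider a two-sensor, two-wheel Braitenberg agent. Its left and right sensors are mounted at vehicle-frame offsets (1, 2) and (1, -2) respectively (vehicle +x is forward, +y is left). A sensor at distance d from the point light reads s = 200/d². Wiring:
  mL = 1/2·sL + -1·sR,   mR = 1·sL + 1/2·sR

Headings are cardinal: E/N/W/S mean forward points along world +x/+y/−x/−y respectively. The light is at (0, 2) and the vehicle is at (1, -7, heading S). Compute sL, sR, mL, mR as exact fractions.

left sensor world pos  = (3, -8); dL² = 109
right sensor world pos = (-1, -8); dR² = 101
sL = 200/109 = 200/109
sR = 200/101 = 200/101
mL = 1/2·sL + -1·sR = -11700/11009
mR = 1·sL + 1/2·sR = 31100/11009

200/109 200/101 -11700/11009 31100/11009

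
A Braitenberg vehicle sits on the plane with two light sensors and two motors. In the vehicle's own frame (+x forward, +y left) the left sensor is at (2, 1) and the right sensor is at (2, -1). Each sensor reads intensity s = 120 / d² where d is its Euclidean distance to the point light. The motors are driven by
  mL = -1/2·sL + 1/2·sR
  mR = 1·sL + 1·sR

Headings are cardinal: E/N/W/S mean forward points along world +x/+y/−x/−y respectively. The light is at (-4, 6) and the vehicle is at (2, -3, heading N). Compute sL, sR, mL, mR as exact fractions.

left sensor world pos  = (1, -1); dL² = 74
right sensor world pos = (3, -1); dR² = 98
sL = 120/74 = 60/37
sR = 120/98 = 60/49
mL = -1/2·sL + 1/2·sR = -360/1813
mR = 1·sL + 1·sR = 5160/1813

60/37 60/49 -360/1813 5160/1813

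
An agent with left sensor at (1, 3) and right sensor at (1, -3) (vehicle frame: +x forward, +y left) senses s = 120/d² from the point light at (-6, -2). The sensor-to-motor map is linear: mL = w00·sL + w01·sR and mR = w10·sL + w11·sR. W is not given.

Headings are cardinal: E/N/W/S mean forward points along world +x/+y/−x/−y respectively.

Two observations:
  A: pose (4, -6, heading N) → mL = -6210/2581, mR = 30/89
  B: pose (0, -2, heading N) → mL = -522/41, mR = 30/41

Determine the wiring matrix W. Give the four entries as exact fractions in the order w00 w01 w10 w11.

obs A: pose=(4,-6,N) → sL=60/29, sR=60/89, mL=-6210/2581, mR=30/89
obs B: pose=(0,-2,N) → sL=12, sR=60/41, mL=-522/41, mR=30/41
sensor matrix S = [[60/29, 60/89], [12, 60/41]]; det S = -535680/105821
solve [mL_A; mL_B] = S·[w00; w01] and [mR_A; mR_B] = S·[w10; w11]:
  w00 = -1, w01 = -1/2, w10 = 0, w11 = 1/2

-1 -1/2 0 1/2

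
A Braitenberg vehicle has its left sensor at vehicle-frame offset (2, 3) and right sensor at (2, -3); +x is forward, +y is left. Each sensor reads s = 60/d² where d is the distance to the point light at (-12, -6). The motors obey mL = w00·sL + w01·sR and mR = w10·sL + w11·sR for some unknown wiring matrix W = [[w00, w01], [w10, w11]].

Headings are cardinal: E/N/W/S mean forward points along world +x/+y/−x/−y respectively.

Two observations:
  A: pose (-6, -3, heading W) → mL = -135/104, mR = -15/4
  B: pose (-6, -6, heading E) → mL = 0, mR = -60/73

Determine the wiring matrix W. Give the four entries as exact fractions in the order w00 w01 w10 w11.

-1/2 1/2 -1 0

obs A: pose=(-6,-3,W) → sL=15/4, sR=15/13, mL=-135/104, mR=-15/4
obs B: pose=(-6,-6,E) → sL=60/73, sR=60/73, mL=0, mR=-60/73
sensor matrix S = [[15/4, 15/13], [60/73, 60/73]]; det S = 2025/949
solve [mL_A; mL_B] = S·[w00; w01] and [mR_A; mR_B] = S·[w10; w11]:
  w00 = -1/2, w01 = 1/2, w10 = -1, w11 = 0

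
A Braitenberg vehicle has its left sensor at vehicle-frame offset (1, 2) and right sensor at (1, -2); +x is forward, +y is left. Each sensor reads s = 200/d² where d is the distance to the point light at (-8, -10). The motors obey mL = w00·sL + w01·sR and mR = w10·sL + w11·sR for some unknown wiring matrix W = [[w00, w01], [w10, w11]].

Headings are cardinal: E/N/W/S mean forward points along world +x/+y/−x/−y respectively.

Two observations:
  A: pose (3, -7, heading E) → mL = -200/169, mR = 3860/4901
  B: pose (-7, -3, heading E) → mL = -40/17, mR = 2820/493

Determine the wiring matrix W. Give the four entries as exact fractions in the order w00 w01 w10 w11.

obs A: pose=(3,-7,E) → sL=200/169, sR=40/29, mL=-200/169, mR=3860/4901
obs B: pose=(-7,-3,E) → sL=40/17, sR=200/29, mL=-40/17, mR=2820/493
sensor matrix S = [[200/169, 40/29], [40/17, 200/29]]; det S = 409600/83317
solve [mL_A; mL_B] = S·[w00; w01] and [mR_A; mR_B] = S·[w10; w11]:
  w00 = -1, w01 = 0, w10 = -1/2, w11 = 1

-1 0 -1/2 1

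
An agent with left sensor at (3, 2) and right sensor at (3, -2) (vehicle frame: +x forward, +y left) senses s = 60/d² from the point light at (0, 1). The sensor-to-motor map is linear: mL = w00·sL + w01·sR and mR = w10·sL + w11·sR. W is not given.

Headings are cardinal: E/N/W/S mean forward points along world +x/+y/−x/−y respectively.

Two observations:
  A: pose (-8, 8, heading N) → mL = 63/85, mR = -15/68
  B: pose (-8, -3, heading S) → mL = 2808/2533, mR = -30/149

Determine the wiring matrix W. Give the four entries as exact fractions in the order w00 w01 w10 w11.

obs A: pose=(-8,8,N) → sL=3/10, sR=15/34, mL=63/85, mR=-15/68
obs B: pose=(-8,-3,S) → sL=12/17, sR=60/149, mL=2808/2533, mR=-30/149
sensor matrix S = [[3/10, 15/34], [12/17, 60/149]]; det S = -8208/43061
solve [mL_A; mL_B] = S·[w00; w01] and [mR_A; mR_B] = S·[w10; w11]:
  w00 = 1, w01 = 1, w10 = 0, w11 = -1/2

1 1 0 -1/2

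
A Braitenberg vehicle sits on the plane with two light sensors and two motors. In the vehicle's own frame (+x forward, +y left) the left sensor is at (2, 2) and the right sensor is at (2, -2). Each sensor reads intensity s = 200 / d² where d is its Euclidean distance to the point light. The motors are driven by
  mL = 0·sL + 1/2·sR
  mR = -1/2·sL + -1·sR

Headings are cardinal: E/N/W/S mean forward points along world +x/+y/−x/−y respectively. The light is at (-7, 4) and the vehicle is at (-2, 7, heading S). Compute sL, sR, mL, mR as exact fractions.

left sensor world pos  = (0, 5); dL² = 50
right sensor world pos = (-4, 5); dR² = 10
sL = 200/50 = 4
sR = 200/10 = 20
mL = 0·sL + 1/2·sR = 10
mR = -1/2·sL + -1·sR = -22

4 20 10 -22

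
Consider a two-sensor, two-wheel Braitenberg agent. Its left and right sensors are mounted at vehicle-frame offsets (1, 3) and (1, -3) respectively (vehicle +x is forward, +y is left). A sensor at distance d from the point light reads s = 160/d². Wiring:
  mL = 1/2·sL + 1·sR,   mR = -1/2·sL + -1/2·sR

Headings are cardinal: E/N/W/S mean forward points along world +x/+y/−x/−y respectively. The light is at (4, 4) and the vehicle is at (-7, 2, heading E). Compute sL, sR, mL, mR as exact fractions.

160/101 32/25 5232/2525 -3616/2525

left sensor world pos  = (-6, 5); dL² = 101
right sensor world pos = (-6, -1); dR² = 125
sL = 160/101 = 160/101
sR = 160/125 = 32/25
mL = 1/2·sL + 1·sR = 5232/2525
mR = -1/2·sL + -1/2·sR = -3616/2525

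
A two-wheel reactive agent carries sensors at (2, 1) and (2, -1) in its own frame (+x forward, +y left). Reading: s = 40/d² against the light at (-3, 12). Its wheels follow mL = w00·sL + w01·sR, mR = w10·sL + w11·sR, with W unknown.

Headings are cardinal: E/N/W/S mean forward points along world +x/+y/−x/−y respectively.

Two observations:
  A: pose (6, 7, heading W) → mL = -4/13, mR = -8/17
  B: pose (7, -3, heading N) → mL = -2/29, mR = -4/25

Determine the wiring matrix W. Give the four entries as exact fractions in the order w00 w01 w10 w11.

0 -1/2 -1 0

obs A: pose=(6,7,W) → sL=8/17, sR=8/13, mL=-4/13, mR=-8/17
obs B: pose=(7,-3,N) → sL=4/25, sR=4/29, mL=-2/29, mR=-4/25
sensor matrix S = [[8/17, 8/13], [4/25, 4/29]]; det S = -5376/160225
solve [mL_A; mL_B] = S·[w00; w01] and [mR_A; mR_B] = S·[w10; w11]:
  w00 = 0, w01 = -1/2, w10 = -1, w11 = 0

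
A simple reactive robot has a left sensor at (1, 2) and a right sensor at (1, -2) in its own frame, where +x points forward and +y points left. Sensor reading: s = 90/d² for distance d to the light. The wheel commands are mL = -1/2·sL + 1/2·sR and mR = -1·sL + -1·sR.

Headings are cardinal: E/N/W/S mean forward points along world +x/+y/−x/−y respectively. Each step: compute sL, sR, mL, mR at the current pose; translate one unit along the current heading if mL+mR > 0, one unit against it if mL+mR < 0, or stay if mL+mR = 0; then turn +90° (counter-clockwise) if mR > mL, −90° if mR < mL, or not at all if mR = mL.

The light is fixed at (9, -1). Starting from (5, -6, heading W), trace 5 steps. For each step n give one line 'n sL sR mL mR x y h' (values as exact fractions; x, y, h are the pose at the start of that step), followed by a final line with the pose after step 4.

0 45/37 45/17 450/629 -2430/629 5 -6 W
1 90/41 90/17 1080/697 -5220/697 6 -6 N
2 9/2 45/34 -27/17 -99/17 6 -7 E
3 90/53 18/17 -288/901 -2484/901 5 -7 S
4 45/37 45/17 450/629 -2430/629 5 -6 W
final 6 -6 N

n=0: pose=(5,-6,W); sL=45/37, sR=45/17; mL=450/629, mR=-2430/629; mL+mR=-1980/629 → advance -1; mR−mL=-2880/629 → turn -1·90°
n=1: pose=(6,-6,N); sL=90/41, sR=90/17; mL=1080/697, mR=-5220/697; mL+mR=-4140/697 → advance -1; mR−mL=-6300/697 → turn -1·90°
n=2: pose=(6,-7,E); sL=9/2, sR=45/34; mL=-27/17, mR=-99/17; mL+mR=-126/17 → advance -1; mR−mL=-72/17 → turn -1·90°
n=3: pose=(5,-7,S); sL=90/53, sR=18/17; mL=-288/901, mR=-2484/901; mL+mR=-2772/901 → advance -1; mR−mL=-2196/901 → turn -1·90°
n=4: pose=(5,-6,W); sL=45/37, sR=45/17; mL=450/629, mR=-2430/629; mL+mR=-1980/629 → advance -1; mR−mL=-2880/629 → turn -1·90°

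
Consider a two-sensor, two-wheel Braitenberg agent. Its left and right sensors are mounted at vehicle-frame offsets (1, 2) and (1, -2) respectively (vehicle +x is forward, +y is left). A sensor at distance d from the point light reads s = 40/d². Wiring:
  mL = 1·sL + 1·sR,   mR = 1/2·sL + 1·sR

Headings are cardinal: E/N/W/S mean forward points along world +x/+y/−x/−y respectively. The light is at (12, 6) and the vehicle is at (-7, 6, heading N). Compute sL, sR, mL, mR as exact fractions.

left sensor world pos  = (-9, 7); dL² = 442
right sensor world pos = (-5, 7); dR² = 290
sL = 40/442 = 20/221
sR = 40/290 = 4/29
mL = 1·sL + 1·sR = 1464/6409
mR = 1/2·sL + 1·sR = 1174/6409

20/221 4/29 1464/6409 1174/6409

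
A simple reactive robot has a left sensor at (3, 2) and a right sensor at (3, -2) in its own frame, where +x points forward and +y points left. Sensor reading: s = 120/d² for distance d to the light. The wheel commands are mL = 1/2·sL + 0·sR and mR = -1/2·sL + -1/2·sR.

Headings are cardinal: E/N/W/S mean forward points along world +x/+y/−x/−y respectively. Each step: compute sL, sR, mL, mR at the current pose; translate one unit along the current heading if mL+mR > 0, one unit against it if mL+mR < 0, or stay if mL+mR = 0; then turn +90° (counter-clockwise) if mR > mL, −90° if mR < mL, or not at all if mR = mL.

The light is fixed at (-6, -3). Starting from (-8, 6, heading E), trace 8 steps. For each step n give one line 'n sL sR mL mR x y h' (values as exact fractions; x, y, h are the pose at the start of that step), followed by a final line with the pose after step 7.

n=0: pose=(-8,6,E); sL=60/61, sR=12/5; mL=30/61, mR=-516/305; mL+mR=-6/5 → advance -1; mR−mL=-666/305 → turn -1·90°
n=1: pose=(-9,6,S); sL=120/37, sR=120/61; mL=60/37, mR=-5880/2257; mL+mR=-60/61 → advance -1; mR−mL=-9540/2257 → turn -1·90°
n=2: pose=(-9,7,W); sL=6/5, sR=2/3; mL=3/5, mR=-14/15; mL+mR=-1/3 → advance -1; mR−mL=-23/15 → turn -1·90°
n=3: pose=(-8,7,N); sL=24/37, sR=120/169; mL=12/37, mR=-4248/6253; mL+mR=-60/169 → advance -1; mR−mL=-6276/6253 → turn -1·90°
n=4: pose=(-8,6,E); sL=60/61, sR=12/5; mL=30/61, mR=-516/305; mL+mR=-6/5 → advance -1; mR−mL=-666/305 → turn -1·90°
n=5: pose=(-9,6,S); sL=120/37, sR=120/61; mL=60/37, mR=-5880/2257; mL+mR=-60/61 → advance -1; mR−mL=-9540/2257 → turn -1·90°
n=6: pose=(-9,7,W); sL=6/5, sR=2/3; mL=3/5, mR=-14/15; mL+mR=-1/3 → advance -1; mR−mL=-23/15 → turn -1·90°
n=7: pose=(-8,7,N); sL=24/37, sR=120/169; mL=12/37, mR=-4248/6253; mL+mR=-60/169 → advance -1; mR−mL=-6276/6253 → turn -1·90°

0 60/61 12/5 30/61 -516/305 -8 6 E
1 120/37 120/61 60/37 -5880/2257 -9 6 S
2 6/5 2/3 3/5 -14/15 -9 7 W
3 24/37 120/169 12/37 -4248/6253 -8 7 N
4 60/61 12/5 30/61 -516/305 -8 6 E
5 120/37 120/61 60/37 -5880/2257 -9 6 S
6 6/5 2/3 3/5 -14/15 -9 7 W
7 24/37 120/169 12/37 -4248/6253 -8 7 N
final -8 6 E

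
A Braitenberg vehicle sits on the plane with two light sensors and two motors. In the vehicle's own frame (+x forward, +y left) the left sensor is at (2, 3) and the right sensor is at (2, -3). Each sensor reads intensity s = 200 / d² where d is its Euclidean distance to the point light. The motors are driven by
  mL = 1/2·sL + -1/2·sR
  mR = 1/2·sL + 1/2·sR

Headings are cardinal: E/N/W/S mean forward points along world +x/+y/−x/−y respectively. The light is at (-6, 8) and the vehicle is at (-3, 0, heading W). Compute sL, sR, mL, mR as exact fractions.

100/61 100/13 -2400/793 3700/793

left sensor world pos  = (-5, -3); dL² = 122
right sensor world pos = (-5, 3); dR² = 26
sL = 200/122 = 100/61
sR = 200/26 = 100/13
mL = 1/2·sL + -1/2·sR = -2400/793
mR = 1/2·sL + 1/2·sR = 3700/793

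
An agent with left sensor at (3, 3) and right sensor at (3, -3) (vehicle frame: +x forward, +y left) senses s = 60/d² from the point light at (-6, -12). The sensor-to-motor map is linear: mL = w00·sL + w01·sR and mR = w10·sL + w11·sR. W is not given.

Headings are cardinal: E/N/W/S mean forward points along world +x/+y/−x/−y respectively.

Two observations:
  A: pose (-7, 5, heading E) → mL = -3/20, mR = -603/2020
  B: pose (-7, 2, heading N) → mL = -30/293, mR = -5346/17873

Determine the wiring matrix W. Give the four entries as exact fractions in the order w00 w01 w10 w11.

obs A: pose=(-7,5,E) → sL=15/101, sR=3/10, mL=-3/20, mR=-603/2020
obs B: pose=(-7,2,N) → sL=12/61, sR=60/293, mL=-30/293, mR=-5346/17873
sensor matrix S = [[15/101, 3/10], [12/61, 60/293]]; det S = -258174/9025865
solve [mL_A; mL_B] = S·[w00; w01] and [mR_A; mR_B] = S·[w10; w11]:
  w00 = 0, w01 = -1/2, w10 = -1, w11 = -1/2

0 -1/2 -1 -1/2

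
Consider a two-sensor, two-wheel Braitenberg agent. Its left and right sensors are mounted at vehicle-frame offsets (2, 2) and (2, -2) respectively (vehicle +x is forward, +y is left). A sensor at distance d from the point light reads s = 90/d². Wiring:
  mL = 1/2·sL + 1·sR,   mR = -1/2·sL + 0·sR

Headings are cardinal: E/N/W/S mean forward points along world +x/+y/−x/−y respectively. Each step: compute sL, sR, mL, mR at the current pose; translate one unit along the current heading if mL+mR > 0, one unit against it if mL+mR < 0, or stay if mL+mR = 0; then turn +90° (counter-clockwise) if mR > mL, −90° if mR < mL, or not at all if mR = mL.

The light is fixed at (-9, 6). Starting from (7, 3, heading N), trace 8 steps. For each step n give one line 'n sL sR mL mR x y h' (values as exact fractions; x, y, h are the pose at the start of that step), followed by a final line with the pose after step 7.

0 90/197 18/65 6471/12805 -45/197 7 3 N
1 5/18 9/34 247/612 -5/36 7 4 E
2 90/377 90/241 44775/90857 -45/377 8 4 S
3 9/25 45/113 3267/5650 -9/50 8 3 W
4 90/197 18/65 6471/12805 -45/197 7 3 N
5 5/18 9/34 247/612 -5/36 7 4 E
6 90/377 90/241 44775/90857 -45/377 8 4 S
7 9/25 45/113 3267/5650 -9/50 8 3 W
final 7 3 N

n=0: pose=(7,3,N); sL=90/197, sR=18/65; mL=6471/12805, mR=-45/197; mL+mR=18/65 → advance +1; mR−mL=-9396/12805 → turn -1·90°
n=1: pose=(7,4,E); sL=5/18, sR=9/34; mL=247/612, mR=-5/36; mL+mR=9/34 → advance +1; mR−mL=-83/153 → turn -1·90°
n=2: pose=(8,4,S); sL=90/377, sR=90/241; mL=44775/90857, mR=-45/377; mL+mR=90/241 → advance +1; mR−mL=-55620/90857 → turn -1·90°
n=3: pose=(8,3,W); sL=9/25, sR=45/113; mL=3267/5650, mR=-9/50; mL+mR=45/113 → advance +1; mR−mL=-2142/2825 → turn -1·90°
n=4: pose=(7,3,N); sL=90/197, sR=18/65; mL=6471/12805, mR=-45/197; mL+mR=18/65 → advance +1; mR−mL=-9396/12805 → turn -1·90°
n=5: pose=(7,4,E); sL=5/18, sR=9/34; mL=247/612, mR=-5/36; mL+mR=9/34 → advance +1; mR−mL=-83/153 → turn -1·90°
n=6: pose=(8,4,S); sL=90/377, sR=90/241; mL=44775/90857, mR=-45/377; mL+mR=90/241 → advance +1; mR−mL=-55620/90857 → turn -1·90°
n=7: pose=(8,3,W); sL=9/25, sR=45/113; mL=3267/5650, mR=-9/50; mL+mR=45/113 → advance +1; mR−mL=-2142/2825 → turn -1·90°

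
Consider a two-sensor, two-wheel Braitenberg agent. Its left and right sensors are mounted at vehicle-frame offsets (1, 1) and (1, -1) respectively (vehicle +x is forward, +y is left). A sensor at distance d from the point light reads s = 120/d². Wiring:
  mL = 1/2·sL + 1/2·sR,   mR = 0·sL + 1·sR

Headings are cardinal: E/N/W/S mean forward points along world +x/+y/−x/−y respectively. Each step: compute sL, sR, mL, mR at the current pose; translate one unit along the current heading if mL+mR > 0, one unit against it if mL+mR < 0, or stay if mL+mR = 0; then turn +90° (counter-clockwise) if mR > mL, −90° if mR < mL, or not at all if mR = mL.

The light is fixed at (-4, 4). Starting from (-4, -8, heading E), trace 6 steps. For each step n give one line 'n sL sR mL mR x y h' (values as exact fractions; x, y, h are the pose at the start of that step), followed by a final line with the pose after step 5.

n=0: pose=(-4,-8,E); sL=60/61, sR=12/17; mL=876/1037, mR=12/17; mL+mR=1608/1037 → advance +1; mR−mL=-144/1037 → turn -1·90°
n=1: pose=(-3,-8,S); sL=120/173, sR=120/169; mL=20520/29237, mR=120/169; mL+mR=41280/29237 → advance +1; mR−mL=240/29237 → turn +1·90°
n=2: pose=(-3,-9,E); sL=30/37, sR=3/5; mL=261/370, mR=3/5; mL+mR=483/370 → advance +1; mR−mL=-39/370 → turn -1·90°
n=3: pose=(-2,-9,S); sL=24/41, sR=120/197; mL=4824/8077, mR=120/197; mL+mR=9744/8077 → advance +1; mR−mL=96/8077 → turn +1·90°
n=4: pose=(-2,-10,E); sL=60/89, sR=20/39; mL=2060/3471, mR=20/39; mL+mR=1280/1157 → advance +1; mR−mL=-280/3471 → turn -1·90°
n=5: pose=(-1,-10,S); sL=120/241, sR=120/229; mL=28200/55189, mR=120/229; mL+mR=57120/55189 → advance +1; mR−mL=720/55189 → turn +1·90°

0 60/61 12/17 876/1037 12/17 -4 -8 E
1 120/173 120/169 20520/29237 120/169 -3 -8 S
2 30/37 3/5 261/370 3/5 -3 -9 E
3 24/41 120/197 4824/8077 120/197 -2 -9 S
4 60/89 20/39 2060/3471 20/39 -2 -10 E
5 120/241 120/229 28200/55189 120/229 -1 -10 S
final -1 -11 E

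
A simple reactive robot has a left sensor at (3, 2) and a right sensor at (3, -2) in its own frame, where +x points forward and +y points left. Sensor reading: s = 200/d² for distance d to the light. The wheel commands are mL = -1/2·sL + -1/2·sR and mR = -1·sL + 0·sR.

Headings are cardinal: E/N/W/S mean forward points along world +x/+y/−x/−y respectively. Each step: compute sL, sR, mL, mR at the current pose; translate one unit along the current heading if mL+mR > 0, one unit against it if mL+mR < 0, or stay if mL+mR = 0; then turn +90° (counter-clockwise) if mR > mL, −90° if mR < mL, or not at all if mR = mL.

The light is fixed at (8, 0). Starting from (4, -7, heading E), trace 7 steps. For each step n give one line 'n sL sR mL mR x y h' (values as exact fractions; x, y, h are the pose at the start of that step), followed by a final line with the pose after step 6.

n=0: pose=(4,-7,E); sL=100/13, sR=100/41; mL=-2700/533, mR=-100/13; mL+mR=-6800/533 → advance -1; mR−mL=-1400/533 → turn -1·90°
n=1: pose=(3,-7,S); sL=200/109, sR=200/149; mL=-25800/16241, mR=-200/109; mL+mR=-55600/16241 → advance -1; mR−mL=-4000/16241 → turn -1·90°
n=2: pose=(3,-6,W); sL=25/16, sR=5/2; mL=-65/32, mR=-25/16; mL+mR=-115/32 → advance -1; mR−mL=15/32 → turn +1·90°
n=3: pose=(4,-6,S); sL=40/17, sR=200/117; mL=-4040/1989, mR=-40/17; mL+mR=-8720/1989 → advance -1; mR−mL=-640/1989 → turn -1·90°
n=4: pose=(4,-5,W); sL=100/49, sR=100/29; mL=-3900/1421, mR=-100/49; mL+mR=-6800/1421 → advance -1; mR−mL=1000/1421 → turn +1·90°
n=5: pose=(5,-5,S); sL=40/13, sR=200/89; mL=-3080/1157, mR=-40/13; mL+mR=-6640/1157 → advance -1; mR−mL=-480/1157 → turn -1·90°
n=6: pose=(5,-4,W); sL=25/9, sR=5; mL=-35/9, mR=-25/9; mL+mR=-20/3 → advance -1; mR−mL=10/9 → turn +1·90°

0 100/13 100/41 -2700/533 -100/13 4 -7 E
1 200/109 200/149 -25800/16241 -200/109 3 -7 S
2 25/16 5/2 -65/32 -25/16 3 -6 W
3 40/17 200/117 -4040/1989 -40/17 4 -6 S
4 100/49 100/29 -3900/1421 -100/49 4 -5 W
5 40/13 200/89 -3080/1157 -40/13 5 -5 S
6 25/9 5 -35/9 -25/9 5 -4 W
final 6 -4 S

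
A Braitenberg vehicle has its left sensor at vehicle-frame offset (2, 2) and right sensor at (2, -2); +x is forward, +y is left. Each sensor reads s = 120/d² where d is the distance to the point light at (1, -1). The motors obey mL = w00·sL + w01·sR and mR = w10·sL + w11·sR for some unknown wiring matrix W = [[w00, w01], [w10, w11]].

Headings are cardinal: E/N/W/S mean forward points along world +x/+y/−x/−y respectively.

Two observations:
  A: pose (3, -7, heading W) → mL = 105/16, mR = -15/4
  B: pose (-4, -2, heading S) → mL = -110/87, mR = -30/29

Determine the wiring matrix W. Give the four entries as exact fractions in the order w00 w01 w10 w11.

obs A: pose=(3,-7,W) → sL=15/8, sR=15/2, mL=105/16, mR=-15/4
obs B: pose=(-4,-2,S) → sL=20/3, sR=60/29, mL=-110/87, mR=-30/29
sensor matrix S = [[15/8, 15/2], [20/3, 60/29]]; det S = -2675/58
solve [mL_A; mL_B] = S·[w00; w01] and [mR_A; mR_B] = S·[w10; w11]:
  w00 = -1/2, w01 = 1, w10 = 0, w11 = -1/2

-1/2 1 0 -1/2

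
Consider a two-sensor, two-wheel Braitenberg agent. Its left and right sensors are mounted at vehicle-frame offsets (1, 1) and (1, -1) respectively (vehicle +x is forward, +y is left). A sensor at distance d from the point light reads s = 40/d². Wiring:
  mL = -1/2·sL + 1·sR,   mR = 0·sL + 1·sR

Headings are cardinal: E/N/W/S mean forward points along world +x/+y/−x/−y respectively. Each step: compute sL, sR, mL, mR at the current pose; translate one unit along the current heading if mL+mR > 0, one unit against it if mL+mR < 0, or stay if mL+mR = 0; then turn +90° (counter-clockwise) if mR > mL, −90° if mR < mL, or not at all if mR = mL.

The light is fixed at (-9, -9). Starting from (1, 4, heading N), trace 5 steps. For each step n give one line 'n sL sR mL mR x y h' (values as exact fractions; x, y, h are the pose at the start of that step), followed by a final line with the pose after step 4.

0 40/277 40/317 4740/87809 40/317 1 4 N
1 4/25 20/153 194/3825 20/153 1 5 W
2 40/269 40/233 6100/62677 40/233 0 5 S
3 5/37 10/61 435/4514 10/61 0 4 E
4 40/277 40/317 4740/87809 40/317 1 4 N
final 1 5 W

n=0: pose=(1,4,N); sL=40/277, sR=40/317; mL=4740/87809, mR=40/317; mL+mR=15820/87809 → advance +1; mR−mL=20/277 → turn +1·90°
n=1: pose=(1,5,W); sL=4/25, sR=20/153; mL=194/3825, mR=20/153; mL+mR=694/3825 → advance +1; mR−mL=2/25 → turn +1·90°
n=2: pose=(0,5,S); sL=40/269, sR=40/233; mL=6100/62677, mR=40/233; mL+mR=16860/62677 → advance +1; mR−mL=20/269 → turn +1·90°
n=3: pose=(0,4,E); sL=5/37, sR=10/61; mL=435/4514, mR=10/61; mL+mR=1175/4514 → advance +1; mR−mL=5/74 → turn +1·90°
n=4: pose=(1,4,N); sL=40/277, sR=40/317; mL=4740/87809, mR=40/317; mL+mR=15820/87809 → advance +1; mR−mL=20/277 → turn +1·90°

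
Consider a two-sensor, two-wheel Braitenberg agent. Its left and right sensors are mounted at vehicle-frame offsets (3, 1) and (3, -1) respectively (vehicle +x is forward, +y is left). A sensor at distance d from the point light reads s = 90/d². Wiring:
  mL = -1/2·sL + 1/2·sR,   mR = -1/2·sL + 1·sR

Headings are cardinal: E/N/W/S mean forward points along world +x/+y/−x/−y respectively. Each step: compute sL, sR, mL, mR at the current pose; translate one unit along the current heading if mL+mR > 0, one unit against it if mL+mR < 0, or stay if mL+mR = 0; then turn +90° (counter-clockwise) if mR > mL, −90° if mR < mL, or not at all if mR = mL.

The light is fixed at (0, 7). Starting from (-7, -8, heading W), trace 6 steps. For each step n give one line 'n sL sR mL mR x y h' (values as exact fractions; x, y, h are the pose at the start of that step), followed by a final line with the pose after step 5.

0 45/178 45/148 675/26344 585/3293 -7 -8 W
1 90/373 2/9 -32/3357 341/3357 -8 -8 S
2 9/25 45/157 -144/3925 837/7850 -8 -9 E
3 90/233 18/41 252/9553 2349/9553 -7 -9 N
4 45/178 45/148 675/26344 585/3293 -7 -8 W
5 90/373 2/9 -32/3357 341/3357 -8 -8 S
final -8 -9 E

n=0: pose=(-7,-8,W); sL=45/178, sR=45/148; mL=675/26344, mR=585/3293; mL+mR=5355/26344 → advance +1; mR−mL=45/296 → turn +1·90°
n=1: pose=(-8,-8,S); sL=90/373, sR=2/9; mL=-32/3357, mR=341/3357; mL+mR=103/1119 → advance +1; mR−mL=1/9 → turn +1·90°
n=2: pose=(-8,-9,E); sL=9/25, sR=45/157; mL=-144/3925, mR=837/7850; mL+mR=549/7850 → advance +1; mR−mL=45/314 → turn +1·90°
n=3: pose=(-7,-9,N); sL=90/233, sR=18/41; mL=252/9553, mR=2349/9553; mL+mR=2601/9553 → advance +1; mR−mL=9/41 → turn +1·90°
n=4: pose=(-7,-8,W); sL=45/178, sR=45/148; mL=675/26344, mR=585/3293; mL+mR=5355/26344 → advance +1; mR−mL=45/296 → turn +1·90°
n=5: pose=(-8,-8,S); sL=90/373, sR=2/9; mL=-32/3357, mR=341/3357; mL+mR=103/1119 → advance +1; mR−mL=1/9 → turn +1·90°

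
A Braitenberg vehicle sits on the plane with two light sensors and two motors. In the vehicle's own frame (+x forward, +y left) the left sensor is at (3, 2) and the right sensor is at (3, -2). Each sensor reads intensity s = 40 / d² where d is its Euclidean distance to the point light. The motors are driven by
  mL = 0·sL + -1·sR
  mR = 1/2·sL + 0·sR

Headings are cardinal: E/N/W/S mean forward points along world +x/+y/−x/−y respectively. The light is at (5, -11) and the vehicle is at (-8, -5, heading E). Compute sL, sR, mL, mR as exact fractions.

10/41 10/29 -10/29 5/41

left sensor world pos  = (-5, -3); dL² = 164
right sensor world pos = (-5, -7); dR² = 116
sL = 40/164 = 10/41
sR = 40/116 = 10/29
mL = 0·sL + -1·sR = -10/29
mR = 1/2·sL + 0·sR = 5/41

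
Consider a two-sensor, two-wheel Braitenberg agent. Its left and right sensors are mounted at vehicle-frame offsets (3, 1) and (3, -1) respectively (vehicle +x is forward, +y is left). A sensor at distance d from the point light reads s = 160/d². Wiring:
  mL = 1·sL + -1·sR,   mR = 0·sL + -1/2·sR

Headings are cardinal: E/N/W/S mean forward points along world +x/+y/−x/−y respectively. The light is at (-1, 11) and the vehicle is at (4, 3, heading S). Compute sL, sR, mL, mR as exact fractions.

left sensor world pos  = (5, 0); dL² = 157
right sensor world pos = (3, 0); dR² = 137
sL = 160/157 = 160/157
sR = 160/137 = 160/137
mL = 1·sL + -1·sR = -3200/21509
mR = 0·sL + -1/2·sR = -80/137

160/157 160/137 -3200/21509 -80/137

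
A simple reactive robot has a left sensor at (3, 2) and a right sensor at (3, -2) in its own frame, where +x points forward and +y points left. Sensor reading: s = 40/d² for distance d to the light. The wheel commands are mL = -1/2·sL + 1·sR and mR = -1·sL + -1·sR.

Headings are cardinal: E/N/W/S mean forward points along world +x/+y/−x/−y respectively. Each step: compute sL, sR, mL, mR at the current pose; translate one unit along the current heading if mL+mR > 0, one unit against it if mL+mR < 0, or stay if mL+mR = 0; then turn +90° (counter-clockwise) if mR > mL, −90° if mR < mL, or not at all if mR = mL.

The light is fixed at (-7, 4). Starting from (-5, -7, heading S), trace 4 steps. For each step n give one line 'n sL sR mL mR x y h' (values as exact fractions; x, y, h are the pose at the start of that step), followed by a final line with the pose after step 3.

0 10/53 10/49 285/2597 -1020/2597 -5 -7 S
1 8/29 8/13 180/377 -336/377 -5 -6 W
2 4/5 20/37 26/185 -248/185 -4 -6 N
3 40/117 8/41 116/4797 -2576/4797 -4 -7 E
final -5 -7 S

n=0: pose=(-5,-7,S); sL=10/53, sR=10/49; mL=285/2597, mR=-1020/2597; mL+mR=-15/53 → advance -1; mR−mL=-1305/2597 → turn -1·90°
n=1: pose=(-5,-6,W); sL=8/29, sR=8/13; mL=180/377, mR=-336/377; mL+mR=-12/29 → advance -1; mR−mL=-516/377 → turn -1·90°
n=2: pose=(-4,-6,N); sL=4/5, sR=20/37; mL=26/185, mR=-248/185; mL+mR=-6/5 → advance -1; mR−mL=-274/185 → turn -1·90°
n=3: pose=(-4,-7,E); sL=40/117, sR=8/41; mL=116/4797, mR=-2576/4797; mL+mR=-20/39 → advance -1; mR−mL=-2692/4797 → turn -1·90°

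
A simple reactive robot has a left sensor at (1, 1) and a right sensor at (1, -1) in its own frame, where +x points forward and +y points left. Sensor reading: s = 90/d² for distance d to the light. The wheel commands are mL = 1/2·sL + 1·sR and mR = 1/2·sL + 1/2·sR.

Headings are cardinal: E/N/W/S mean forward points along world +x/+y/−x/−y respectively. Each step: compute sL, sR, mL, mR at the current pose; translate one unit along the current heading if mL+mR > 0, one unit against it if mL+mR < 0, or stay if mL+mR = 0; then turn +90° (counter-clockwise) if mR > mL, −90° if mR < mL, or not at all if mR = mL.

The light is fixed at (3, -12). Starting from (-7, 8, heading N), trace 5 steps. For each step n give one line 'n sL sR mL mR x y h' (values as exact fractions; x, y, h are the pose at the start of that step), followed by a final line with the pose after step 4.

n=0: pose=(-7,8,N); sL=45/281, sR=5/29; mL=4115/16298, mR=1355/8149; mL+mR=6825/16298 → advance +1; mR−mL=-5/58 → turn -1·90°
n=1: pose=(-7,9,E); sL=18/113, sR=90/481; mL=14499/54353, mR=9414/54353; mL+mR=23913/54353 → advance +1; mR−mL=-45/481 → turn -1·90°
n=2: pose=(-6,9,S); sL=45/232, sR=9/50; mL=3213/11600, mR=2169/11600; mL+mR=2691/5800 → advance +1; mR−mL=-9/100 → turn -1·90°
n=3: pose=(-6,8,W); sL=90/461, sR=90/541; mL=65835/249401, mR=45090/249401; mL+mR=110925/249401 → advance +1; mR−mL=-45/541 → turn -1·90°
n=4: pose=(-7,8,N); sL=45/281, sR=5/29; mL=4115/16298, mR=1355/8149; mL+mR=6825/16298 → advance +1; mR−mL=-5/58 → turn -1·90°

0 45/281 5/29 4115/16298 1355/8149 -7 8 N
1 18/113 90/481 14499/54353 9414/54353 -7 9 E
2 45/232 9/50 3213/11600 2169/11600 -6 9 S
3 90/461 90/541 65835/249401 45090/249401 -6 8 W
4 45/281 5/29 4115/16298 1355/8149 -7 8 N
final -7 9 E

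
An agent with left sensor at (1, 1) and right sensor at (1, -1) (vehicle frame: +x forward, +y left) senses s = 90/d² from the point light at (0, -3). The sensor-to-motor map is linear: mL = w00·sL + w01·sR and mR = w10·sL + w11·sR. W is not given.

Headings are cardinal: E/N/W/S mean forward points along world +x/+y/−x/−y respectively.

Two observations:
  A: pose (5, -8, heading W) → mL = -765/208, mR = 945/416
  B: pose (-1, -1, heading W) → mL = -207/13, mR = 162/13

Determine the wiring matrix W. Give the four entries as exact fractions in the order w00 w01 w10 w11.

obs A: pose=(5,-8,W) → sL=45/26, sR=45/16, mL=-765/208, mR=945/416
obs B: pose=(-1,-1,W) → sL=18, sR=90/13, mL=-207/13, mR=162/13
sensor matrix S = [[45/26, 45/16], [18, 90/13]]; det S = -52245/1352
solve [mL_A; mL_B] = S·[w00; w01] and [mR_A; mR_B] = S·[w10; w11]:
  w00 = -1/2, w01 = -1, w10 = 1/2, w11 = 1/2

-1/2 -1 1/2 1/2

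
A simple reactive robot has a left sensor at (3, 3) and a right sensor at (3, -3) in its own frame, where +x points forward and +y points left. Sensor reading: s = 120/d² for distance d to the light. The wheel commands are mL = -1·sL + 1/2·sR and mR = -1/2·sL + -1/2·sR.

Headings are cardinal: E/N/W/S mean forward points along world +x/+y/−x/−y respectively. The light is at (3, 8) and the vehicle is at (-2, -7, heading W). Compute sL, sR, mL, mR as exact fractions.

left sensor world pos  = (-5, -10); dL² = 388
right sensor world pos = (-5, -4); dR² = 208
sL = 120/388 = 30/97
sR = 120/208 = 15/26
mL = -1·sL + 1/2·sR = -105/5044
mR = -1/2·sL + -1/2·sR = -2235/5044

30/97 15/26 -105/5044 -2235/5044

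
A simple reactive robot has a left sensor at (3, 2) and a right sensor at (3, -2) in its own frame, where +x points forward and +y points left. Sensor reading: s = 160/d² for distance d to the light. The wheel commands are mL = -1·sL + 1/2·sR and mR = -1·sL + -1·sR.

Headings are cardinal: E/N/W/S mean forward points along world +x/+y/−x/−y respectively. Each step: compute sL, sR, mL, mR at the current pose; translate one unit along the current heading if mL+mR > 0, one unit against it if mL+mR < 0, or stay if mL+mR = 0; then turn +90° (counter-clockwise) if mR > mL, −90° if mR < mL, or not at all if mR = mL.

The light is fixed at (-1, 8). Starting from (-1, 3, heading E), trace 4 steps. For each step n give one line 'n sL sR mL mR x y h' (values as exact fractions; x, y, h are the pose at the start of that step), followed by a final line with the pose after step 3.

0 80/9 80/29 -1960/261 -3040/261 -1 3 E
1 32/13 160/73 -1296/949 -4416/949 -2 3 S
2 40/13 8 12/13 -144/13 -2 4 W
3 32 32 -16 -64 -1 4 N
final -1 3 E

n=0: pose=(-1,3,E); sL=80/9, sR=80/29; mL=-1960/261, mR=-3040/261; mL+mR=-5000/261 → advance -1; mR−mL=-120/29 → turn -1·90°
n=1: pose=(-2,3,S); sL=32/13, sR=160/73; mL=-1296/949, mR=-4416/949; mL+mR=-5712/949 → advance -1; mR−mL=-240/73 → turn -1·90°
n=2: pose=(-2,4,W); sL=40/13, sR=8; mL=12/13, mR=-144/13; mL+mR=-132/13 → advance -1; mR−mL=-12 → turn -1·90°
n=3: pose=(-1,4,N); sL=32, sR=32; mL=-16, mR=-64; mL+mR=-80 → advance -1; mR−mL=-48 → turn -1·90°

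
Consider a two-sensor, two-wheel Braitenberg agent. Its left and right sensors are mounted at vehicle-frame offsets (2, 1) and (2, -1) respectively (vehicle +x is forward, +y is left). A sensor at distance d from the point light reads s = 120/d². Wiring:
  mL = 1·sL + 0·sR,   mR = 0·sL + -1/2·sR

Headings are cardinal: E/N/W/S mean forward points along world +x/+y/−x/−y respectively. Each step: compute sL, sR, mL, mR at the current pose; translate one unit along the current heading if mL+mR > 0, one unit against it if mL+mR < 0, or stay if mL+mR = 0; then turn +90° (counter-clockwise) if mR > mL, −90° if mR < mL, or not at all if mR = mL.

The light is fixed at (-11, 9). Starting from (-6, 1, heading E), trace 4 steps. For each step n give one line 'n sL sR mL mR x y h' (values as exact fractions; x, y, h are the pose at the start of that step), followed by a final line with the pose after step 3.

n=0: pose=(-6,1,E); sL=60/49, sR=12/13; mL=60/49, mR=-6/13; mL+mR=486/637 → advance +1; mR−mL=-1074/637 → turn -1·90°
n=1: pose=(-5,1,S); sL=120/149, sR=24/25; mL=120/149, mR=-12/25; mL+mR=1212/3725 → advance +1; mR−mL=-4788/3725 → turn -1·90°
n=2: pose=(-5,0,W); sL=30/29, sR=3/2; mL=30/29, mR=-3/4; mL+mR=33/116 → advance +1; mR−mL=-207/116 → turn -1·90°
n=3: pose=(-6,0,N); sL=24/13, sR=24/17; mL=24/13, mR=-12/17; mL+mR=252/221 → advance +1; mR−mL=-564/221 → turn -1·90°

0 60/49 12/13 60/49 -6/13 -6 1 E
1 120/149 24/25 120/149 -12/25 -5 1 S
2 30/29 3/2 30/29 -3/4 -5 0 W
3 24/13 24/17 24/13 -12/17 -6 0 N
final -6 1 E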